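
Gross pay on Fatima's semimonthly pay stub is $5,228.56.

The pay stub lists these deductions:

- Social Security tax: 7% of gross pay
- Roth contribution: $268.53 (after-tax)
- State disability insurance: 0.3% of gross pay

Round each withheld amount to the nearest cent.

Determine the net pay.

State disability insurance: $5,228.56 × 0.003 = $15.69
Social Security tax: $5,228.56 × 0.07 = $366.00
Roth contribution: $268.53
Total deductions = $15.69 + $366.00 + $268.53 = $650.22
Net pay = $5,228.56 − $650.22 = $4,578.34

$4,578.34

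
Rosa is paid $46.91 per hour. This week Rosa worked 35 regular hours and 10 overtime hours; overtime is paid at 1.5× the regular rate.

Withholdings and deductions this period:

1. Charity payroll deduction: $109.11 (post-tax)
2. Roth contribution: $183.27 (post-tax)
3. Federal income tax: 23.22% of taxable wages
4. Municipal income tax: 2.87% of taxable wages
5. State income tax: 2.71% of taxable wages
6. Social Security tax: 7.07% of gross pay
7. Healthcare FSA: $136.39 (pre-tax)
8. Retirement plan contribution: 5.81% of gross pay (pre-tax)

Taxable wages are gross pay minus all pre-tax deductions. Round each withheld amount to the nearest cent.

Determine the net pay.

$1,017.66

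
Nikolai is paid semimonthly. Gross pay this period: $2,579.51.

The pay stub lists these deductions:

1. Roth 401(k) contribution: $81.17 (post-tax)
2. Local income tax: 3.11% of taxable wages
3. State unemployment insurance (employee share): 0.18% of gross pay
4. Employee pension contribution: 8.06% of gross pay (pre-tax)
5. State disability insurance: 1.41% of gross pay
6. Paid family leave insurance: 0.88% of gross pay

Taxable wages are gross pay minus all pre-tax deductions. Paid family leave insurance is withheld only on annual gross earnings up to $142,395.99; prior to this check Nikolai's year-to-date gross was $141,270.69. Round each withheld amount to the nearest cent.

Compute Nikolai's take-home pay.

$2,165.76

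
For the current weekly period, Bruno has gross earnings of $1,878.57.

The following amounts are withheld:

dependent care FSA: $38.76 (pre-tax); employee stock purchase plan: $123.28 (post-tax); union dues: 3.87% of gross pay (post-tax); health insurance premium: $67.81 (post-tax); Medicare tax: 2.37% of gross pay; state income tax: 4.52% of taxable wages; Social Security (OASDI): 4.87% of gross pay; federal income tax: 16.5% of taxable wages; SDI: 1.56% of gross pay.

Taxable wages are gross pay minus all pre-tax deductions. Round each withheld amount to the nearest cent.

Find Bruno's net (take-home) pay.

Dependent care FSA: $38.76
Taxable wages = $1,878.57 − $38.76 = $1,839.81
Federal income tax: $1,839.81 × 0.165 = $303.57
State income tax: $1,839.81 × 0.0452 = $83.16
Social Security (OASDI): $1,878.57 × 0.0487 = $91.49
SDI: $1,878.57 × 0.0156 = $29.31
Medicare tax: $1,878.57 × 0.0237 = $44.52
Employee stock purchase plan: $123.28
Union dues: $1,878.57 × 0.0387 = $72.70
Health insurance premium: $67.81
Total deductions = $38.76 + $303.57 + $83.16 + $91.49 + $29.31 + $44.52 + $123.28 + $72.70 + $67.81 = $854.60
Net pay = $1,878.57 − $854.60 = $1,023.97

$1,023.97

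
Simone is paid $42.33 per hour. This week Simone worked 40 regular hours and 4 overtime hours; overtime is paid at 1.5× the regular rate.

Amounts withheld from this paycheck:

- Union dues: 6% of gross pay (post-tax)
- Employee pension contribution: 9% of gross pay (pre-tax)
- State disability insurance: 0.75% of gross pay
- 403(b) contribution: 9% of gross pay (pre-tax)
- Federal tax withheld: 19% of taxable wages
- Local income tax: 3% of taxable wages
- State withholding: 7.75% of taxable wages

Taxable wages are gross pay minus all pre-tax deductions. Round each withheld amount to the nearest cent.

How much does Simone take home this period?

$990.24

Regular pay: 40 × $42.33 = $1,693.20
Overtime pay: 4 × $42.33 × 1.5 = $253.98
Gross pay = $1,693.20 + $253.98 = $1,947.18
403(b) contribution: $1,947.18 × 0.09 = $175.25
Employee pension contribution: $1,947.18 × 0.09 = $175.25
Pre-tax total = $175.25 + $175.25 = $350.50
Taxable wages = $1,947.18 − $350.50 = $1,596.68
State withholding: $1,596.68 × 0.0775 = $123.74
Federal tax withheld: $1,596.68 × 0.19 = $303.37
Local income tax: $1,596.68 × 0.03 = $47.90
State disability insurance: $1,947.18 × 0.0075 = $14.60
Union dues: $1,947.18 × 0.06 = $116.83
Total deductions = $175.25 + $175.25 + $123.74 + $303.37 + $47.90 + $14.60 + $116.83 = $956.94
Net pay = $1,947.18 − $956.94 = $990.24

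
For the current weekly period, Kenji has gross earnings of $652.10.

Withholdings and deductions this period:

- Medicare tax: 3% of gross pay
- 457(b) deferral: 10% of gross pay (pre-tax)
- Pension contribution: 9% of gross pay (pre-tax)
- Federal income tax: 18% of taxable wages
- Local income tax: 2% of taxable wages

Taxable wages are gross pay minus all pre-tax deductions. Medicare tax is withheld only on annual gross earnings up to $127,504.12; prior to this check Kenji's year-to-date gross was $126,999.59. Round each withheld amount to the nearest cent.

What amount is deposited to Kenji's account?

Pension contribution: $652.10 × 0.09 = $58.69
457(b) deferral: $652.10 × 0.1 = $65.21
Pre-tax total = $58.69 + $65.21 = $123.90
Taxable wages = $652.10 − $123.90 = $528.20
Federal income tax: $528.20 × 0.18 = $95.08
Local income tax: $528.20 × 0.02 = $10.56
Medicare tax: only $127,504.12 − $126,999.59 = $504.53 of this check is subject → $504.53 × 0.03 = $15.14
Total deductions = $58.69 + $65.21 + $95.08 + $10.56 + $15.14 = $244.68
Net pay = $652.10 − $244.68 = $407.42

$407.42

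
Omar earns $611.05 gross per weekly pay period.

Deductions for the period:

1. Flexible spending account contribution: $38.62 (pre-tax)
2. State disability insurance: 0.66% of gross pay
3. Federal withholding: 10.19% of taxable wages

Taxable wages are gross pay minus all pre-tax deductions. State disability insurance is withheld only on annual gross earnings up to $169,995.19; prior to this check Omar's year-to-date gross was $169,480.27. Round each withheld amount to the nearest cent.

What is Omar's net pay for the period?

Flexible spending account contribution: $38.62
Taxable wages = $611.05 − $38.62 = $572.43
Federal withholding: $572.43 × 0.1019 = $58.33
State disability insurance: only $169,995.19 − $169,480.27 = $514.92 of this check is subject → $514.92 × 0.0066 = $3.40
Total deductions = $38.62 + $58.33 + $3.40 = $100.35
Net pay = $611.05 − $100.35 = $510.70

$510.70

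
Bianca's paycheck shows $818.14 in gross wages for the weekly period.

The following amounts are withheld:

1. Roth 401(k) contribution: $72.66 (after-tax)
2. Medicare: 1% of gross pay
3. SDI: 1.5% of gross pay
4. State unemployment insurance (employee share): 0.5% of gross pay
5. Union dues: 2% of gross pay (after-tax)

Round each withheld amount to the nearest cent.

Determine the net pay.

$704.58

Medicare: $818.14 × 0.01 = $8.18
State unemployment insurance (employee share): $818.14 × 0.005 = $4.09
SDI: $818.14 × 0.015 = $12.27
Roth 401(k) contribution: $72.66
Union dues: $818.14 × 0.02 = $16.36
Total deductions = $8.18 + $4.09 + $12.27 + $72.66 + $16.36 = $113.56
Net pay = $818.14 − $113.56 = $704.58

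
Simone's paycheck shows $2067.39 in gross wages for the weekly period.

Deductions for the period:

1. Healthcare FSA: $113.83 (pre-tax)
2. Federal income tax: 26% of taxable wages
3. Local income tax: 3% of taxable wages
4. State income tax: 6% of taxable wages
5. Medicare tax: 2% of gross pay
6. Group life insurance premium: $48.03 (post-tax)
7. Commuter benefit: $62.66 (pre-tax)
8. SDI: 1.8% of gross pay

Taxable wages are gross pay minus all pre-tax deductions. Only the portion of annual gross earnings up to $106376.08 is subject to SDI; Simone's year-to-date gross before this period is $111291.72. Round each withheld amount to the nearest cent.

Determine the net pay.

$1139.71

Commuter benefit: $62.66
Healthcare FSA: $113.83
Pre-tax total = $62.66 + $113.83 = $176.49
Taxable wages = $2067.39 − $176.49 = $1890.90
State income tax: $1890.90 × 0.06 = $113.45
Local income tax: $1890.90 × 0.03 = $56.73
Federal income tax: $1890.90 × 0.26 = $491.63
SDI: annual cap $106376.08 already reached (YTD $111291.72), so $0.00
Medicare tax: $2067.39 × 0.02 = $41.35
Group life insurance premium: $48.03
Total deductions = $62.66 + $113.83 + $113.45 + $56.73 + $491.63 + $0.00 + $41.35 + $48.03 = $927.68
Net pay = $2067.39 − $927.68 = $1139.71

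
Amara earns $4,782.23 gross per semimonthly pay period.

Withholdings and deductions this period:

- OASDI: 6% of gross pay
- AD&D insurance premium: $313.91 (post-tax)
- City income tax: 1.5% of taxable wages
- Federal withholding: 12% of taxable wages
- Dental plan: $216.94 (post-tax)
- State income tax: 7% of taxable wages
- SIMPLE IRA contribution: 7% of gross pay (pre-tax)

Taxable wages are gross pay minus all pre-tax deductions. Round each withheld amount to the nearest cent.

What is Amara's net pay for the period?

$2,717.96

SIMPLE IRA contribution: $4,782.23 × 0.07 = $334.76
Taxable wages = $4,782.23 − $334.76 = $4,447.47
Federal withholding: $4,447.47 × 0.12 = $533.70
State income tax: $4,447.47 × 0.07 = $311.32
City income tax: $4,447.47 × 0.015 = $66.71
OASDI: $4,782.23 × 0.06 = $286.93
AD&D insurance premium: $313.91
Dental plan: $216.94
Total deductions = $334.76 + $533.70 + $311.32 + $66.71 + $286.93 + $313.91 + $216.94 = $2,064.27
Net pay = $4,782.23 − $2,064.27 = $2,717.96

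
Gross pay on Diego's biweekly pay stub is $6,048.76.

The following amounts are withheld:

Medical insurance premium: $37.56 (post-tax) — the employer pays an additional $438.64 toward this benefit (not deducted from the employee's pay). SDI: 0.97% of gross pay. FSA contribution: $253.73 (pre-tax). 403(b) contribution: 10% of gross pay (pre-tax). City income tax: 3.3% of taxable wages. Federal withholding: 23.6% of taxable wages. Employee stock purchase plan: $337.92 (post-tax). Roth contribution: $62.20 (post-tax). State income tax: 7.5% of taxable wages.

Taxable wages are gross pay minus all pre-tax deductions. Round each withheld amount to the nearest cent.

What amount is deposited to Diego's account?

$2,908.39

403(b) contribution: $6,048.76 × 0.1 = $604.88
FSA contribution: $253.73
Pre-tax total = $604.88 + $253.73 = $858.61
Taxable wages = $6,048.76 − $858.61 = $5,190.15
Federal withholding: $5,190.15 × 0.236 = $1,224.88
State income tax: $5,190.15 × 0.075 = $389.26
City income tax: $5,190.15 × 0.033 = $171.27
SDI: $6,048.76 × 0.0097 = $58.67
Medical insurance premium: $37.56
Roth contribution: $62.20
Employee stock purchase plan: $337.92
(Employer's $438.64 toward medical insurance premium is not withheld from the employee.)
Total deductions = $604.88 + $253.73 + $1,224.88 + $389.26 + $171.27 + $58.67 + $37.56 + $62.20 + $337.92 = $3,140.37
Net pay = $6,048.76 − $3,140.37 = $2,908.39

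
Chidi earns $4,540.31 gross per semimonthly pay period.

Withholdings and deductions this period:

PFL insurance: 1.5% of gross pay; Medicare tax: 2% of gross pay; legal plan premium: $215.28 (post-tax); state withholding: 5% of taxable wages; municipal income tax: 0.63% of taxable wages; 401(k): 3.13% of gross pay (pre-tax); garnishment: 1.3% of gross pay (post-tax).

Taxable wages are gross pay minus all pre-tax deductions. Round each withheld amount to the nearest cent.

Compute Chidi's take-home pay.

$3,717.37

401(k): $4,540.31 × 0.0313 = $142.11
Taxable wages = $4,540.31 − $142.11 = $4,398.20
Municipal income tax: $4,398.20 × 0.0063 = $27.71
State withholding: $4,398.20 × 0.05 = $219.91
PFL insurance: $4,540.31 × 0.015 = $68.10
Medicare tax: $4,540.31 × 0.02 = $90.81
Garnishment: $4,540.31 × 0.013 = $59.02
Legal plan premium: $215.28
Total deductions = $142.11 + $27.71 + $219.91 + $68.10 + $90.81 + $59.02 + $215.28 = $822.94
Net pay = $4,540.31 − $822.94 = $3,717.37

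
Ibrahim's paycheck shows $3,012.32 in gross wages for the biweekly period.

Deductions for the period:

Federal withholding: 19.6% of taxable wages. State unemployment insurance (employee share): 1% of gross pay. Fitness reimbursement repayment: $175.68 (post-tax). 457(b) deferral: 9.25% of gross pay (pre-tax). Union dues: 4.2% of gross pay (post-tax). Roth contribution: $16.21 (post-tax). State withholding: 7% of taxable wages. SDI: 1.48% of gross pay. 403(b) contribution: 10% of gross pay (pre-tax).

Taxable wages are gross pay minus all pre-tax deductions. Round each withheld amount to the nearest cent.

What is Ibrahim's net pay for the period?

$1,392.31

403(b) contribution: $3,012.32 × 0.1 = $301.23
457(b) deferral: $3,012.32 × 0.0925 = $278.64
Pre-tax total = $301.23 + $278.64 = $579.87
Taxable wages = $3,012.32 − $579.87 = $2,432.45
Federal withholding: $2,432.45 × 0.196 = $476.76
State withholding: $2,432.45 × 0.07 = $170.27
SDI: $3,012.32 × 0.0148 = $44.58
State unemployment insurance (employee share): $3,012.32 × 0.01 = $30.12
Roth contribution: $16.21
Union dues: $3,012.32 × 0.042 = $126.52
Fitness reimbursement repayment: $175.68
Total deductions = $301.23 + $278.64 + $476.76 + $170.27 + $44.58 + $30.12 + $16.21 + $126.52 + $175.68 = $1,620.01
Net pay = $3,012.32 − $1,620.01 = $1,392.31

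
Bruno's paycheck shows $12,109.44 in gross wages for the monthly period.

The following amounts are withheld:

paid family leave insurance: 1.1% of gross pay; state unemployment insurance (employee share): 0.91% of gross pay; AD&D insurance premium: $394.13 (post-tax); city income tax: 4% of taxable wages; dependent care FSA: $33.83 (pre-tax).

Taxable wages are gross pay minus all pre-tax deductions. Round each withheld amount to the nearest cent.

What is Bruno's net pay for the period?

$10,955.06

Dependent care FSA: $33.83
Taxable wages = $12,109.44 − $33.83 = $12,075.61
City income tax: $12,075.61 × 0.04 = $483.02
Paid family leave insurance: $12,109.44 × 0.011 = $133.20
State unemployment insurance (employee share): $12,109.44 × 0.0091 = $110.20
AD&D insurance premium: $394.13
Total deductions = $33.83 + $483.02 + $133.20 + $110.20 + $394.13 = $1,154.38
Net pay = $12,109.44 − $1,154.38 = $10,955.06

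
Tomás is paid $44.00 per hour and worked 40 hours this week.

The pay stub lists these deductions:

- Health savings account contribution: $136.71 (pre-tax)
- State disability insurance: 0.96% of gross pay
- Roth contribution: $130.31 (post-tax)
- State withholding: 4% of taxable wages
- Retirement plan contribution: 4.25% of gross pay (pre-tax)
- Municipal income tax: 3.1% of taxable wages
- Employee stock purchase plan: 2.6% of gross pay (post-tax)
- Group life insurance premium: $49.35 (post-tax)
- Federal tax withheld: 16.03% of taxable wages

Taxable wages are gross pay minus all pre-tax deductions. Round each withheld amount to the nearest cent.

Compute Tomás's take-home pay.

$948.01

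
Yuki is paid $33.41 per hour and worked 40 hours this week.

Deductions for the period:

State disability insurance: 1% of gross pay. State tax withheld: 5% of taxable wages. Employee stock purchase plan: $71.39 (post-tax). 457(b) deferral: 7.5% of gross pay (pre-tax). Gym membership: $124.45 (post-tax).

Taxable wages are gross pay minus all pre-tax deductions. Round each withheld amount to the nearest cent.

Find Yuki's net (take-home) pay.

Gross pay: 40 × $33.41 = $1,336.40
457(b) deferral: $1,336.40 × 0.075 = $100.23
Taxable wages = $1,336.40 − $100.23 = $1,236.17
State tax withheld: $1,236.17 × 0.05 = $61.81
State disability insurance: $1,336.40 × 0.01 = $13.36
Employee stock purchase plan: $71.39
Gym membership: $124.45
Total deductions = $100.23 + $61.81 + $13.36 + $71.39 + $124.45 = $371.24
Net pay = $1,336.40 − $371.24 = $965.16

$965.16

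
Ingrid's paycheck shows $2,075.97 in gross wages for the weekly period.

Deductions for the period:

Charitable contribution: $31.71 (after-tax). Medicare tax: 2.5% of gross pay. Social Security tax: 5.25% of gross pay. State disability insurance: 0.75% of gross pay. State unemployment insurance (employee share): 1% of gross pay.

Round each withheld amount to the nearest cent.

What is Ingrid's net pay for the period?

$1,847.04

Social Security tax: $2,075.97 × 0.0525 = $108.99
Medicare tax: $2,075.97 × 0.025 = $51.90
State unemployment insurance (employee share): $2,075.97 × 0.01 = $20.76
State disability insurance: $2,075.97 × 0.0075 = $15.57
Charitable contribution: $31.71
Total deductions = $108.99 + $51.90 + $20.76 + $15.57 + $31.71 = $228.93
Net pay = $2,075.97 − $228.93 = $1,847.04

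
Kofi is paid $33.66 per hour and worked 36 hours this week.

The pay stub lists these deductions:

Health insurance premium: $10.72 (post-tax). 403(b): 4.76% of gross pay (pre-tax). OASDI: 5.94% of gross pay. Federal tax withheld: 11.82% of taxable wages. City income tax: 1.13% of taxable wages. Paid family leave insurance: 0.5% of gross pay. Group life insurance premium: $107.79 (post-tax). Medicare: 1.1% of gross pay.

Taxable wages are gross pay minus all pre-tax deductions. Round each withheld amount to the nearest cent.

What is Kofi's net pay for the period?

$794.75

Gross pay: 36 × $33.66 = $1211.76
403(b): $1211.76 × 0.0476 = $57.68
Taxable wages = $1211.76 − $57.68 = $1154.08
Federal tax withheld: $1154.08 × 0.1182 = $136.41
City income tax: $1154.08 × 0.0113 = $13.04
OASDI: $1211.76 × 0.0594 = $71.98
Medicare: $1211.76 × 0.011 = $13.33
Paid family leave insurance: $1211.76 × 0.005 = $6.06
Health insurance premium: $10.72
Group life insurance premium: $107.79
Total deductions = $57.68 + $136.41 + $13.04 + $71.98 + $13.33 + $6.06 + $10.72 + $107.79 = $417.01
Net pay = $1211.76 − $417.01 = $794.75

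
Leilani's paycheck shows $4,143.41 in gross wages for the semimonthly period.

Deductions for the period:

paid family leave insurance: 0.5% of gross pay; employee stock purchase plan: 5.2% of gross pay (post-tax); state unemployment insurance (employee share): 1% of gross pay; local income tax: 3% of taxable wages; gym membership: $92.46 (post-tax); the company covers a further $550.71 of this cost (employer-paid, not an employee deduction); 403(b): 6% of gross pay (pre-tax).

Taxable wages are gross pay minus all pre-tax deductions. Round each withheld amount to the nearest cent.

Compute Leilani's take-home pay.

$3,407.90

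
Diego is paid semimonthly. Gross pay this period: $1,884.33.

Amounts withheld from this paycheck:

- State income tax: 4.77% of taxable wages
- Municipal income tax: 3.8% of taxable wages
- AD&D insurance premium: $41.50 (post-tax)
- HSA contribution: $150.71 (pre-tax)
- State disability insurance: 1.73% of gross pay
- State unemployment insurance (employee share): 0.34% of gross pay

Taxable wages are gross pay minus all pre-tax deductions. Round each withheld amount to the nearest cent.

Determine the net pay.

HSA contribution: $150.71
Taxable wages = $1,884.33 − $150.71 = $1,733.62
Municipal income tax: $1,733.62 × 0.038 = $65.88
State income tax: $1,733.62 × 0.0477 = $82.69
State disability insurance: $1,884.33 × 0.0173 = $32.60
State unemployment insurance (employee share): $1,884.33 × 0.0034 = $6.41
AD&D insurance premium: $41.50
Total deductions = $150.71 + $65.88 + $82.69 + $32.60 + $6.41 + $41.50 = $379.79
Net pay = $1,884.33 − $379.79 = $1,504.54

$1,504.54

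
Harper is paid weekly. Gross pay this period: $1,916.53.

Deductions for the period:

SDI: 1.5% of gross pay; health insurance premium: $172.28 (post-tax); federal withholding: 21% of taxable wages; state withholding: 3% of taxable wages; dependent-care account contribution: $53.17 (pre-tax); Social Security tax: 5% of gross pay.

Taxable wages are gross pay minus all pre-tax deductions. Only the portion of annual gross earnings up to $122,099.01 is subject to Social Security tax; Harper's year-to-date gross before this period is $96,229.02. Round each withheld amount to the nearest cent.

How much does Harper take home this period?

Dependent-care account contribution: $53.17
Taxable wages = $1,916.53 − $53.17 = $1,863.36
State withholding: $1,863.36 × 0.03 = $55.90
Federal withholding: $1,863.36 × 0.21 = $391.31
Social Security tax: cap not yet reached, full $1,916.53 is subject → $1,916.53 × 0.05 = $95.83
SDI: $1,916.53 × 0.015 = $28.75
Health insurance premium: $172.28
Total deductions = $53.17 + $55.90 + $391.31 + $95.83 + $28.75 + $172.28 = $797.24
Net pay = $1,916.53 − $797.24 = $1,119.29

$1,119.29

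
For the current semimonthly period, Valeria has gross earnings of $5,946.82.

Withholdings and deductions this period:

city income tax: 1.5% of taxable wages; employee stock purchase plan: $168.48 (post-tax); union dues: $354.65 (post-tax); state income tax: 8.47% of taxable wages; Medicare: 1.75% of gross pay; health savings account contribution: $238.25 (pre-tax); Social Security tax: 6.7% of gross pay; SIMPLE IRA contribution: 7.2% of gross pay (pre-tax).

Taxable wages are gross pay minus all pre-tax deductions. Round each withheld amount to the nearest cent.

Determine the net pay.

Health savings account contribution: $238.25
SIMPLE IRA contribution: $5,946.82 × 0.072 = $428.17
Pre-tax total = $238.25 + $428.17 = $666.42
Taxable wages = $5,946.82 − $666.42 = $5,280.40
State income tax: $5,280.40 × 0.0847 = $447.25
City income tax: $5,280.40 × 0.015 = $79.21
Medicare: $5,946.82 × 0.0175 = $104.07
Social Security tax: $5,946.82 × 0.067 = $398.44
Employee stock purchase plan: $168.48
Union dues: $354.65
Total deductions = $238.25 + $428.17 + $447.25 + $79.21 + $104.07 + $398.44 + $168.48 + $354.65 = $2,218.52
Net pay = $5,946.82 − $2,218.52 = $3,728.30

$3,728.30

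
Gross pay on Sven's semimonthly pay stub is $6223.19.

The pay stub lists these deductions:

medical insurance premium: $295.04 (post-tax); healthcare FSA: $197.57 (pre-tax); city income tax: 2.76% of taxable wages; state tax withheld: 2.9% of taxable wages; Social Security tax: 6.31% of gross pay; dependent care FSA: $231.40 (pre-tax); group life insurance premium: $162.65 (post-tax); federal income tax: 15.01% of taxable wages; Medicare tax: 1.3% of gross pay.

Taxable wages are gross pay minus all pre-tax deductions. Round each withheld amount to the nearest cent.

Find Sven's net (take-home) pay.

Healthcare FSA: $197.57
Dependent care FSA: $231.40
Pre-tax total = $197.57 + $231.40 = $428.97
Taxable wages = $6223.19 − $428.97 = $5794.22
City income tax: $5794.22 × 0.0276 = $159.92
Federal income tax: $5794.22 × 0.1501 = $869.71
State tax withheld: $5794.22 × 0.029 = $168.03
Social Security tax: $6223.19 × 0.0631 = $392.68
Medicare tax: $6223.19 × 0.013 = $80.90
Medical insurance premium: $295.04
Group life insurance premium: $162.65
Total deductions = $197.57 + $231.40 + $159.92 + $869.71 + $168.03 + $392.68 + $80.90 + $295.04 + $162.65 = $2557.90
Net pay = $6223.19 − $2557.90 = $3665.29

$3665.29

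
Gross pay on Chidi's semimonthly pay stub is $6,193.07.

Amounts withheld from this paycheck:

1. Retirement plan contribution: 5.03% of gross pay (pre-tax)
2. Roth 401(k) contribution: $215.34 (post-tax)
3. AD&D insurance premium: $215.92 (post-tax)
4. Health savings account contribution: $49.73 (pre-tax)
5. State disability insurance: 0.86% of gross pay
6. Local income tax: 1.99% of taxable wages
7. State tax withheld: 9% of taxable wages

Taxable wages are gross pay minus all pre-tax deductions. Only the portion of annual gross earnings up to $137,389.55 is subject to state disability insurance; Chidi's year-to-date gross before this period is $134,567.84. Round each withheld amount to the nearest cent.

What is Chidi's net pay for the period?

$4,735.39

Health savings account contribution: $49.73
Retirement plan contribution: $6,193.07 × 0.0503 = $311.51
Pre-tax total = $49.73 + $311.51 = $361.24
Taxable wages = $6,193.07 − $361.24 = $5,831.83
State tax withheld: $5,831.83 × 0.09 = $524.86
Local income tax: $5,831.83 × 0.0199 = $116.05
State disability insurance: only $137,389.55 − $134,567.84 = $2,821.71 of this check is subject → $2,821.71 × 0.0086 = $24.27
Roth 401(k) contribution: $215.34
AD&D insurance premium: $215.92
Total deductions = $49.73 + $311.51 + $524.86 + $116.05 + $24.27 + $215.34 + $215.92 = $1,457.68
Net pay = $6,193.07 − $1,457.68 = $4,735.39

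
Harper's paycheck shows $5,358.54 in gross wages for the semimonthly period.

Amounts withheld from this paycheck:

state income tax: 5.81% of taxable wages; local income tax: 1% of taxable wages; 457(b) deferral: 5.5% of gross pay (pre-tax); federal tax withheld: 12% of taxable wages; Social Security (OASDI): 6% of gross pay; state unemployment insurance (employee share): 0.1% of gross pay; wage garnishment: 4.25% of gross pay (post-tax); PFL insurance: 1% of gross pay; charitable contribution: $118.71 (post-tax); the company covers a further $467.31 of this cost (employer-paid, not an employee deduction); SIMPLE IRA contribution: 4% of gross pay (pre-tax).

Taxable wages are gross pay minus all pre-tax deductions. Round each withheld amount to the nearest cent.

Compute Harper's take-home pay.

$3,210.39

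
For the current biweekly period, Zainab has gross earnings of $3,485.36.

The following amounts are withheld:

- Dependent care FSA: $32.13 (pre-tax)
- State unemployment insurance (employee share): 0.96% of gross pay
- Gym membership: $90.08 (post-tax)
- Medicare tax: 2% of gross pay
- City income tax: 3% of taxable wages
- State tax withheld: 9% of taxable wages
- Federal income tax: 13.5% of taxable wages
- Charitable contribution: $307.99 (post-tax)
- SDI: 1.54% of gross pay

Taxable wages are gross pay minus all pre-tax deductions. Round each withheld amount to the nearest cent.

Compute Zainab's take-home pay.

$2,017.74

Dependent care FSA: $32.13
Taxable wages = $3,485.36 − $32.13 = $3,453.23
State tax withheld: $3,453.23 × 0.09 = $310.79
Federal income tax: $3,453.23 × 0.135 = $466.19
City income tax: $3,453.23 × 0.03 = $103.60
Medicare tax: $3,485.36 × 0.02 = $69.71
SDI: $3,485.36 × 0.0154 = $53.67
State unemployment insurance (employee share): $3,485.36 × 0.0096 = $33.46
Charitable contribution: $307.99
Gym membership: $90.08
Total deductions = $32.13 + $310.79 + $466.19 + $103.60 + $69.71 + $53.67 + $33.46 + $307.99 + $90.08 = $1,467.62
Net pay = $3,485.36 − $1,467.62 = $2,017.74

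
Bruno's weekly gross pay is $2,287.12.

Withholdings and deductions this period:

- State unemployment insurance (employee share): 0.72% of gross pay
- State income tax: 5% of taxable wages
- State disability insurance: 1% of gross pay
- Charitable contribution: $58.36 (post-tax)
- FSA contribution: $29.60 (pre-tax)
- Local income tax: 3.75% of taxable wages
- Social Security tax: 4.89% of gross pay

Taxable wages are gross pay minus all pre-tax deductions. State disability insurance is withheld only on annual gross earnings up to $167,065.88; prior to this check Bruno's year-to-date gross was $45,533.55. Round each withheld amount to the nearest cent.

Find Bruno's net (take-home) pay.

FSA contribution: $29.60
Taxable wages = $2,287.12 − $29.60 = $2,257.52
Local income tax: $2,257.52 × 0.0375 = $84.66
State income tax: $2,257.52 × 0.05 = $112.88
State disability insurance: cap not yet reached, full $2,287.12 is subject → $2,287.12 × 0.01 = $22.87
State unemployment insurance (employee share): $2,287.12 × 0.0072 = $16.47
Social Security tax: $2,287.12 × 0.0489 = $111.84
Charitable contribution: $58.36
Total deductions = $29.60 + $84.66 + $112.88 + $22.87 + $16.47 + $111.84 + $58.36 = $436.68
Net pay = $2,287.12 − $436.68 = $1,850.44

$1,850.44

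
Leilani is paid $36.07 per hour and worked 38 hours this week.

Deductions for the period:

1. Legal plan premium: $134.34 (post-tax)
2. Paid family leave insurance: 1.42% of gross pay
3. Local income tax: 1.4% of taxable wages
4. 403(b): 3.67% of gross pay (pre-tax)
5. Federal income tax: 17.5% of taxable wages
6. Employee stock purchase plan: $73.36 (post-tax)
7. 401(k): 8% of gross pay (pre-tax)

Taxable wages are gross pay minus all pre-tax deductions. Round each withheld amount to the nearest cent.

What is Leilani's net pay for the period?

Gross pay: 38 × $36.07 = $1370.66
403(b): $1370.66 × 0.0367 = $50.30
401(k): $1370.66 × 0.08 = $109.65
Pre-tax total = $50.30 + $109.65 = $159.95
Taxable wages = $1370.66 − $159.95 = $1210.71
Local income tax: $1210.71 × 0.014 = $16.95
Federal income tax: $1210.71 × 0.175 = $211.87
Paid family leave insurance: $1370.66 × 0.0142 = $19.46
Legal plan premium: $134.34
Employee stock purchase plan: $73.36
Total deductions = $50.30 + $109.65 + $16.95 + $211.87 + $19.46 + $134.34 + $73.36 = $615.93
Net pay = $1370.66 − $615.93 = $754.73

$754.73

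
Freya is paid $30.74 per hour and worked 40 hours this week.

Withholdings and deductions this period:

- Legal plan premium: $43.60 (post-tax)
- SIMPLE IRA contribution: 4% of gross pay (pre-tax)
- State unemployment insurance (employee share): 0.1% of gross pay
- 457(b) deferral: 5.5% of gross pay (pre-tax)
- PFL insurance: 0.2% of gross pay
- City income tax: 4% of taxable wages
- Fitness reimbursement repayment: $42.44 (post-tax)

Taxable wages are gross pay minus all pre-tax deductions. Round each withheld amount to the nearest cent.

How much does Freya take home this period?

Gross pay: 40 × $30.74 = $1,229.60
457(b) deferral: $1,229.60 × 0.055 = $67.63
SIMPLE IRA contribution: $1,229.60 × 0.04 = $49.18
Pre-tax total = $67.63 + $49.18 = $116.81
Taxable wages = $1,229.60 − $116.81 = $1,112.79
City income tax: $1,112.79 × 0.04 = $44.51
PFL insurance: $1,229.60 × 0.002 = $2.46
State unemployment insurance (employee share): $1,229.60 × 0.001 = $1.23
Legal plan premium: $43.60
Fitness reimbursement repayment: $42.44
Total deductions = $67.63 + $49.18 + $44.51 + $2.46 + $1.23 + $43.60 + $42.44 = $251.05
Net pay = $1,229.60 − $251.05 = $978.55

$978.55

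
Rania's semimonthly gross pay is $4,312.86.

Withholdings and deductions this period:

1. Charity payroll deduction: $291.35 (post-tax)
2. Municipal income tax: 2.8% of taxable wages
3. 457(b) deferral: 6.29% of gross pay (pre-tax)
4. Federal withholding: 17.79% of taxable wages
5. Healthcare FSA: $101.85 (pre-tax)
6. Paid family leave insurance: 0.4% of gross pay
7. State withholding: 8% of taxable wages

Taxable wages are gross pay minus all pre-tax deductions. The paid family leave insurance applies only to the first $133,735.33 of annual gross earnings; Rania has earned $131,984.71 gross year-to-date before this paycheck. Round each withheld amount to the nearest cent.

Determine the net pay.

457(b) deferral: $4,312.86 × 0.0629 = $271.28
Healthcare FSA: $101.85
Pre-tax total = $271.28 + $101.85 = $373.13
Taxable wages = $4,312.86 − $373.13 = $3,939.73
Municipal income tax: $3,939.73 × 0.028 = $110.31
Federal withholding: $3,939.73 × 0.1779 = $700.88
State withholding: $3,939.73 × 0.08 = $315.18
Paid family leave insurance: only $133,735.33 − $131,984.71 = $1,750.62 of this check is subject → $1,750.62 × 0.004 = $7.00
Charity payroll deduction: $291.35
Total deductions = $271.28 + $101.85 + $110.31 + $700.88 + $315.18 + $7.00 + $291.35 = $1,797.85
Net pay = $4,312.86 − $1,797.85 = $2,515.01

$2,515.01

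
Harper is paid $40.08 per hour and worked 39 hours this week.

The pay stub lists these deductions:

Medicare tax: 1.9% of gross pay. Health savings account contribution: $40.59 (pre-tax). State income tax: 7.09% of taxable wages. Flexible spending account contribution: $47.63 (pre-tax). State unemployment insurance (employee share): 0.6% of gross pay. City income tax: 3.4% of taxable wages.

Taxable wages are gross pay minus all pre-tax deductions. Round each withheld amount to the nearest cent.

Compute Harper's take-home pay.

Gross pay: 39 × $40.08 = $1,563.12
Health savings account contribution: $40.59
Flexible spending account contribution: $47.63
Pre-tax total = $40.59 + $47.63 = $88.22
Taxable wages = $1,563.12 − $88.22 = $1,474.90
State income tax: $1,474.90 × 0.0709 = $104.57
City income tax: $1,474.90 × 0.034 = $50.15
Medicare tax: $1,563.12 × 0.019 = $29.70
State unemployment insurance (employee share): $1,563.12 × 0.006 = $9.38
Total deductions = $40.59 + $47.63 + $104.57 + $50.15 + $29.70 + $9.38 = $282.02
Net pay = $1,563.12 − $282.02 = $1,281.10

$1,281.10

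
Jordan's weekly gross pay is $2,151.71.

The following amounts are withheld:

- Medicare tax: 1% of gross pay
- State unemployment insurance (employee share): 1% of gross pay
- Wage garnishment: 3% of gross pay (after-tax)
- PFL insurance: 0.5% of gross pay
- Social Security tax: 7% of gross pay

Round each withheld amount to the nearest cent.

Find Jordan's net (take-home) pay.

$1,882.74

State unemployment insurance (employee share): $2,151.71 × 0.01 = $21.52
PFL insurance: $2,151.71 × 0.005 = $10.76
Social Security tax: $2,151.71 × 0.07 = $150.62
Medicare tax: $2,151.71 × 0.01 = $21.52
Wage garnishment: $2,151.71 × 0.03 = $64.55
Total deductions = $21.52 + $10.76 + $150.62 + $21.52 + $64.55 = $268.97
Net pay = $2,151.71 − $268.97 = $1,882.74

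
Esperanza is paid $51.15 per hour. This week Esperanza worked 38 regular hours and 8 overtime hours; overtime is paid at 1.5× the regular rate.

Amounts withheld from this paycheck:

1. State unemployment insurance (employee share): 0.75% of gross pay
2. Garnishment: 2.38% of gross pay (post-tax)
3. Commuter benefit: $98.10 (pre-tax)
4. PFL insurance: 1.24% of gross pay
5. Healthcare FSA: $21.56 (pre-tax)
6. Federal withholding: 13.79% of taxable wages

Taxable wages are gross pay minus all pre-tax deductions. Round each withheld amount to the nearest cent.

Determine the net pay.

$1989.90

Regular pay: 38 × $51.15 = $1943.70
Overtime pay: 8 × $51.15 × 1.5 = $613.80
Gross pay = $1943.70 + $613.80 = $2557.50
Healthcare FSA: $21.56
Commuter benefit: $98.10
Pre-tax total = $21.56 + $98.10 = $119.66
Taxable wages = $2557.50 − $119.66 = $2437.84
Federal withholding: $2437.84 × 0.1379 = $336.18
PFL insurance: $2557.50 × 0.0124 = $31.71
State unemployment insurance (employee share): $2557.50 × 0.0075 = $19.18
Garnishment: $2557.50 × 0.0238 = $60.87
Total deductions = $21.56 + $98.10 + $336.18 + $31.71 + $19.18 + $60.87 = $567.60
Net pay = $2557.50 − $567.60 = $1989.90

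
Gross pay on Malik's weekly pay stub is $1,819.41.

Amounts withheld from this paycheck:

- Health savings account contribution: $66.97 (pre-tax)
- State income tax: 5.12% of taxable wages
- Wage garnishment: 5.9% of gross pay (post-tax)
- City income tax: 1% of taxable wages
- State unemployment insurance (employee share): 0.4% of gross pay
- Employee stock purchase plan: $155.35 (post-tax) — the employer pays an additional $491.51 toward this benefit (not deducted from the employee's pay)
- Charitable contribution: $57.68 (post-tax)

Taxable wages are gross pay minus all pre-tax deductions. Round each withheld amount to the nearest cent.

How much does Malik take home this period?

$1,317.54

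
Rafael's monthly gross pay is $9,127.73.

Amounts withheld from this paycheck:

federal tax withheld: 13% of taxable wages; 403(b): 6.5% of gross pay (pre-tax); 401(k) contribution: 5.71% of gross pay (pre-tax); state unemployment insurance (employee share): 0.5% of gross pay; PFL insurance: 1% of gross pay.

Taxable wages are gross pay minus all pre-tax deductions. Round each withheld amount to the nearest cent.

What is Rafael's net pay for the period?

$6,834.60

401(k) contribution: $9,127.73 × 0.0571 = $521.19
403(b): $9,127.73 × 0.065 = $593.30
Pre-tax total = $521.19 + $593.30 = $1,114.49
Taxable wages = $9,127.73 − $1,114.49 = $8,013.24
Federal tax withheld: $8,013.24 × 0.13 = $1,041.72
PFL insurance: $9,127.73 × 0.01 = $91.28
State unemployment insurance (employee share): $9,127.73 × 0.005 = $45.64
Total deductions = $521.19 + $593.30 + $1,041.72 + $91.28 + $45.64 = $2,293.13
Net pay = $9,127.73 − $2,293.13 = $6,834.60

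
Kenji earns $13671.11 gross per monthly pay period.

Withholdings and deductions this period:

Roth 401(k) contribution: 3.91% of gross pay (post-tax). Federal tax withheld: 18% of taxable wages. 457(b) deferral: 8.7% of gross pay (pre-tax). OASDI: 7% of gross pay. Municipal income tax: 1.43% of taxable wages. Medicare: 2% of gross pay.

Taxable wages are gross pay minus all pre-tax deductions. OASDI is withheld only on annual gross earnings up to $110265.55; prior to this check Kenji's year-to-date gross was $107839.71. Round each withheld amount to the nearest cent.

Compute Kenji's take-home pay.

457(b) deferral: $13671.11 × 0.087 = $1189.39
Taxable wages = $13671.11 − $1189.39 = $12481.72
Federal tax withheld: $12481.72 × 0.18 = $2246.71
Municipal income tax: $12481.72 × 0.0143 = $178.49
OASDI: only $110265.55 − $107839.71 = $2425.84 of this check is subject → $2425.84 × 0.07 = $169.81
Medicare: $13671.11 × 0.02 = $273.42
Roth 401(k) contribution: $13671.11 × 0.0391 = $534.54
Total deductions = $1189.39 + $2246.71 + $178.49 + $169.81 + $273.42 + $534.54 = $4592.36
Net pay = $13671.11 − $4592.36 = $9078.75

$9078.75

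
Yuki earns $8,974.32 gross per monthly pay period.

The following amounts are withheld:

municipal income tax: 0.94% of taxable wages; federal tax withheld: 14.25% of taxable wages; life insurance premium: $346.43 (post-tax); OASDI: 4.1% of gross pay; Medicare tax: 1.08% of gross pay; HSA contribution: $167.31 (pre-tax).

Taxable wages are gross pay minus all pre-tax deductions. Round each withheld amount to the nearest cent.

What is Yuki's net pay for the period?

HSA contribution: $167.31
Taxable wages = $8,974.32 − $167.31 = $8,807.01
Federal tax withheld: $8,807.01 × 0.1425 = $1,255.00
Municipal income tax: $8,807.01 × 0.0094 = $82.79
Medicare tax: $8,974.32 × 0.0108 = $96.92
OASDI: $8,974.32 × 0.041 = $367.95
Life insurance premium: $346.43
Total deductions = $167.31 + $1,255.00 + $82.79 + $96.92 + $367.95 + $346.43 = $2,316.40
Net pay = $8,974.32 − $2,316.40 = $6,657.92

$6,657.92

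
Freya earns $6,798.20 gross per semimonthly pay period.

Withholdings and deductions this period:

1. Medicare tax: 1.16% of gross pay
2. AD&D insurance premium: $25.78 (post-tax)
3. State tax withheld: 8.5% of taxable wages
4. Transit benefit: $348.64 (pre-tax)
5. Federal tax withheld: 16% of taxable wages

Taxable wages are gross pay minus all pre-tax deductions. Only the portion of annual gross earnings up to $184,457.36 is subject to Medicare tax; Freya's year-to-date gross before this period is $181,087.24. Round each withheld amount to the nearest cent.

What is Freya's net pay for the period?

$4,804.55

Transit benefit: $348.64
Taxable wages = $6,798.20 − $348.64 = $6,449.56
State tax withheld: $6,449.56 × 0.085 = $548.21
Federal tax withheld: $6,449.56 × 0.16 = $1,031.93
Medicare tax: only $184,457.36 − $181,087.24 = $3,370.12 of this check is subject → $3,370.12 × 0.0116 = $39.09
AD&D insurance premium: $25.78
Total deductions = $348.64 + $548.21 + $1,031.93 + $39.09 + $25.78 = $1,993.65
Net pay = $6,798.20 − $1,993.65 = $4,804.55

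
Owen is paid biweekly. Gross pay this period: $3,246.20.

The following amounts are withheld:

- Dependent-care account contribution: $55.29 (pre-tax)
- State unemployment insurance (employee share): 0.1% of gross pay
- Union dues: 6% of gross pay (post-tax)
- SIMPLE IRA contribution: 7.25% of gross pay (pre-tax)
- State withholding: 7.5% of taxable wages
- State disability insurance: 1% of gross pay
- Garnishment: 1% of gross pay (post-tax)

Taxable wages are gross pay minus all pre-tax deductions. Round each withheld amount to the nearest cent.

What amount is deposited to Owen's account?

$2,470.95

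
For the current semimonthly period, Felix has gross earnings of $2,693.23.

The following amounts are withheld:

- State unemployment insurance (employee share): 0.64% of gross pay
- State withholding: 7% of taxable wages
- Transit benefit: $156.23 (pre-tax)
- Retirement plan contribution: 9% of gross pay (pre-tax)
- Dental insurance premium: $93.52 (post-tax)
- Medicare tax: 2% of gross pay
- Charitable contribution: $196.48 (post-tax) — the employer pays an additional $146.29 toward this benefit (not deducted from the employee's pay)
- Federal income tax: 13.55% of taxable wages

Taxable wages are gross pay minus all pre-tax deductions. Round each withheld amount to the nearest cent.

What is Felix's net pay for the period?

$1,461.97

Transit benefit: $156.23
Retirement plan contribution: $2,693.23 × 0.09 = $242.39
Pre-tax total = $156.23 + $242.39 = $398.62
Taxable wages = $2,693.23 − $398.62 = $2,294.61
State withholding: $2,294.61 × 0.07 = $160.62
Federal income tax: $2,294.61 × 0.1355 = $310.92
State unemployment insurance (employee share): $2,693.23 × 0.0064 = $17.24
Medicare tax: $2,693.23 × 0.02 = $53.86
Dental insurance premium: $93.52
Charitable contribution: $196.48
(Employer's $146.29 toward charitable contribution is not withheld from the employee.)
Total deductions = $156.23 + $242.39 + $160.62 + $310.92 + $17.24 + $53.86 + $93.52 + $196.48 = $1,231.26
Net pay = $2,693.23 − $1,231.26 = $1,461.97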